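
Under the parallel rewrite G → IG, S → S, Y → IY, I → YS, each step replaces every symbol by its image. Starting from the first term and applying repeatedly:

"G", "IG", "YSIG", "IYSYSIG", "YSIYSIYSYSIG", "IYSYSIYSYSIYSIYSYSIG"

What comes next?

YSIYSIYSYSIYSIYSYSIYSYSIYSIYSYSIG

φ(IYSYSIYSYSIYSIYSYSIG) expands symbol-by-symbol to YS IY S IY S YS IY S IY S YS IY S YS IY S IY S YS IG; joining the 20 pieces gives the next term.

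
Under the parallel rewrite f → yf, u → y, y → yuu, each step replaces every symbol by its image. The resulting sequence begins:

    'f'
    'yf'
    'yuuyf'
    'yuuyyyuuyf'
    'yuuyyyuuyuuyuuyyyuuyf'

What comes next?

Rewriting the 21 symbols of yuuyyyuuyuuyuuyyyuuyf one by one yields yuu y y yuu yuu yuu y y yuu y y yuu y y yuu yuu yuu y y yuu yf; concatenated:

yuuyyyuuyuuyuuyyyuuyyyuuyyyuuyuuyuuyyyuuyf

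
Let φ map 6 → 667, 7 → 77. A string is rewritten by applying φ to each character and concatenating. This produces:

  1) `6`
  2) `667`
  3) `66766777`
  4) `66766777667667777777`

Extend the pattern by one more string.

667667776676677777776676677766766777777777777777

φ(66766777667667777777) expands symbol-by-symbol to 667 667 77 667 667 77 77 77 667 667 77 667 667 77 77 77 77 77 77 77; joining the 20 pieces gives the next term.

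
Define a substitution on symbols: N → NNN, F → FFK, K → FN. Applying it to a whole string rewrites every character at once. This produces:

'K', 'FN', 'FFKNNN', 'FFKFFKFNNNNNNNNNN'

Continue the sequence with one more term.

Replace each of the 17 characters of FFKFFKFNNNNNNNNNN in place — FFK FFK FN FFK FFK FN FFK NNN NNN NNN NNN NNN NNN NNN NNN NNN NNN — and concatenate.

FFKFFKFNFFKFFKFNFFKNNNNNNNNNNNNNNNNNNNNNNNNNNNNNN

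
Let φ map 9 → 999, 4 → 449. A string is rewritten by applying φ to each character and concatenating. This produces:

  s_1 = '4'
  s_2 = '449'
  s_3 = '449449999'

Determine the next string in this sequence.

449449999449449999999999999

Apply φ to 449449999 symbol by symbol: 4→449, 4→449, 9→999, 4→449, 4→449, 9→999, 9→999, 9→999, 9→999; joined: 449 449 999 449 449 999 999 999 999.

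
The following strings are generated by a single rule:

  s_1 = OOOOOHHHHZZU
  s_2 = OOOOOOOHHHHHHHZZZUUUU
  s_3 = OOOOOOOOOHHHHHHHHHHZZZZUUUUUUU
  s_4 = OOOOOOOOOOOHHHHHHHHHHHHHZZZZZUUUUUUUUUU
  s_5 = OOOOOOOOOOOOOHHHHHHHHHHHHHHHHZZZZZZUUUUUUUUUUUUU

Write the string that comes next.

OOOOOOOOOOOOOOOHHHHHHHHHHHHHHHHHHHZZZZZZZUUUUUUUUUUUUUUUU

The n-th term is 2n+3 O's then 3n+1 H's then n+1 Z's then 3n-2 U's (n = 1, 2, …).
At n = 6 the blocks have lengths 15, 19, 7, 16.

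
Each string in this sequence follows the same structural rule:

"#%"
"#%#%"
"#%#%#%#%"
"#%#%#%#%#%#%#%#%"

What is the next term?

Each string is two copies of the previous one concatenated.
So the next term is two copies of #%#%#%#%#%#%#%#%.

#%#%#%#%#%#%#%#%#%#%#%#%#%#%#%#%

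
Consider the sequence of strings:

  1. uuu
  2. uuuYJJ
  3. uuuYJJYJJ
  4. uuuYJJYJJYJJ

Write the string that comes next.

Every step adds YJJ to the end: s(k+1) = s(k)·YJJ.
One more step from uuuYJJYJJYJJ gives the answer.

uuuYJJYJJYJJYJJ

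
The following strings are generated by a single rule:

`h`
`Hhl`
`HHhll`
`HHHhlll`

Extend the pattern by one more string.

Each term wraps the previous one in H on the left and l on the right.
Applying this once more to HHHhlll:

HHHHhllll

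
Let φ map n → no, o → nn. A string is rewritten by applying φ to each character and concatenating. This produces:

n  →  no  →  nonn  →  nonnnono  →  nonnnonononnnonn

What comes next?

nonnnonononnnonnnonnnonononnnono

Applying the rule to each of the 16 symbols of nonnnonononnnonn gives the pieces no nn no no no nn no nn no nn no no no nn no no, which concatenate to the answer.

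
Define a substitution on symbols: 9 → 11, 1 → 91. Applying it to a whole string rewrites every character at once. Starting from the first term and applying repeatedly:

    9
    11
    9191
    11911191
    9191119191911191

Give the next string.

11911191919111911191119191911191

Replace each of the 16 characters of 9191119191911191 in place — 11 91 11 91 91 91 11 91 11 91 11 91 91 91 11 91 — and concatenate.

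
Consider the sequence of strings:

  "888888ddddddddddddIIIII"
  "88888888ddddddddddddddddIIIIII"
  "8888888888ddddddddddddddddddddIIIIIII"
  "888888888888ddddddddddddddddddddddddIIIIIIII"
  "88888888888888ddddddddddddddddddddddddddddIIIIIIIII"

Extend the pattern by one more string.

Reading off run lengths: 8 runs 6, 8, 10, 12, 14; d runs 12, 16, 20, 24, 28; I runs 5, 6, 7, 8, 9 — each is linear in n, where the shown terms are n = 3, 4, 5, 6, 7.
At n = 8 the blocks have lengths 16, 32, 10.

8888888888888888ddddddddddddddddddddddddddddddddIIIIIIIIII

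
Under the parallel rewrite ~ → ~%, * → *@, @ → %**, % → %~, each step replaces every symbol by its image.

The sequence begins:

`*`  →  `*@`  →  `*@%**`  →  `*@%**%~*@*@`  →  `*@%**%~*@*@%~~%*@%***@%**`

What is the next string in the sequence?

*@%**%~*@*@%~~%*@%***@%**%~~%~%%~*@%**%~*@*@*@%**%~*@*@

φ(*@%**%~*@*@%~~%*@%***@%**) expands symbol-by-symbol to *@ %** %~ *@ *@ %~ ~% *@ %** *@ %** %~ ~% ~% %~ *@ %** %~ *@ *@ *@ %** %~ *@ *@; joining the 25 pieces gives the next term.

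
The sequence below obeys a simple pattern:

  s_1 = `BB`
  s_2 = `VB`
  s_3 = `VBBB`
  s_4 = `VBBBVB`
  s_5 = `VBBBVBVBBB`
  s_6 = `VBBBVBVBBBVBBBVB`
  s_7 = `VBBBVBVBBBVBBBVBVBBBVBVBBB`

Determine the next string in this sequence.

VBBBVBVBBBVBBBVBVBBBVBVBBBVBBBVBVBBBVBBBVB

Each term (from the third on) is the previous term followed by the one before it: term 3 = VB·BB = VBBB.
The next term joins VBBBVBVBBBVBBBVBVBBBVBVBBB and VBBBVBVBBBVBBBVB.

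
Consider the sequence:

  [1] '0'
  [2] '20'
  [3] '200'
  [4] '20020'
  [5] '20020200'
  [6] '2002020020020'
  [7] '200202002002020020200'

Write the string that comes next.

2002020020020200202002002020020020

Each term (from the third on) is the previous term followed by the one before it: term 3 = 20·0 = 200.
The next term joins 200202002002020020200 and 2002020020020.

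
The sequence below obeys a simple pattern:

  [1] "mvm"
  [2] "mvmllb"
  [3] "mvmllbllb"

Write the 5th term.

mvmllbllbllbllb

Every step adds llb to the end: s(k+1) = s(k)·llb.
From mvmllbllb, 2 further steps: mvmllbllb → mvmllbllbllb → (answer).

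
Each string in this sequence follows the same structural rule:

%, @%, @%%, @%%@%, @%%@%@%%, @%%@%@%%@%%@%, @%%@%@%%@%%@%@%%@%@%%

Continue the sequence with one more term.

From term 3 onward, concatenate the last term with the second-to-last: @%·% = @%%, @%%·@% = @%%@%, …
The next term joins @%%@%@%%@%%@%@%%@%@%% and @%%@%@%%@%%@%.

@%%@%@%%@%%@%@%%@%@%%@%%@%@%%@%%@%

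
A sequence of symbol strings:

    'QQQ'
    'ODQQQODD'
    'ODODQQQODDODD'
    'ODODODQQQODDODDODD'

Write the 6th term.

ODODODODODQQQODDODDODDODDODD

Every step adds OD to the front and ODD to the end of the previous string.
From ODODODQQQODDODDODD, 2 further steps: ODODODQQQODDODDODD → ODODODODQQQODDODDODDODD → (answer).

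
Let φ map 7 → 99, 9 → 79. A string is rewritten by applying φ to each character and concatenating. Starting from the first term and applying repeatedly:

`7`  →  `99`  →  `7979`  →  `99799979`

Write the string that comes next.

7979997979799979

Rewriting each symbol of 99799979: 9→79, 9→79, 7→99, 9→79, 9→79, 9→79, 7→99, 9→79, which concatenates to 79 79 99 79 79 79 99 79.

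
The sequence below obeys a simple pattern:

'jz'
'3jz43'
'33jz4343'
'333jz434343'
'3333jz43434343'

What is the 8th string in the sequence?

3333333jz43434343434343

Each term wraps the previous one in 3 on the left and 43 on the right.
From 3333jz43434343, 3 further steps: 3333jz43434343 → 33333jz4343434343 → 333333jz434343434343 → (answer).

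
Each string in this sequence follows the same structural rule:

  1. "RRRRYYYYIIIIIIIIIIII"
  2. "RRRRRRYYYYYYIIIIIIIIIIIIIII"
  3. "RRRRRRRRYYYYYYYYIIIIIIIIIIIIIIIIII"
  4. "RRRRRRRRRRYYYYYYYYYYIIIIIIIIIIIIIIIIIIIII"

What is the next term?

RRRRRRRRRRRRYYYYYYYYYYYYIIIIIIIIIIIIIIIIIIIIIIII

Each string has the form R^{2n-2} Y^{2n-2} I^{3n+3}, where the shown terms are n = 3, 4, 5, 6.
Setting n = 7 gives 12, 12, 24 characters in each block.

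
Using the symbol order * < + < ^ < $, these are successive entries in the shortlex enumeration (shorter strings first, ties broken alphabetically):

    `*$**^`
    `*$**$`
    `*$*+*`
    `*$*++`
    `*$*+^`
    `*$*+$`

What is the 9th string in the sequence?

Advancing 3 positions from *$*+$ through *$*+$ → *$*^* → *$*^+ reaches term 9.

*$*^^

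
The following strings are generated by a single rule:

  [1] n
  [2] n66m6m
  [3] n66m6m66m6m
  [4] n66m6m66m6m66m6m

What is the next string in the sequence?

The strings grow by a fixed suffix 66m6m each time.
So the next term is n66m6m66m6m66m6m·66m6m.

n66m6m66m6m66m6m66m6m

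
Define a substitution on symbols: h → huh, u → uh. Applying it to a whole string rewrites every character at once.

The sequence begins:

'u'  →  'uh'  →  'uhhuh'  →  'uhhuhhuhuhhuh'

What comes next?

uhhuhhuhuhhuhhuhuhhuhuhhuhhuhuhhuh

φ(uhhuhhuhuhhuh) expands symbol-by-symbol to uh huh huh uh huh huh uh huh uh huh huh uh huh; joining the 13 pieces gives the next term.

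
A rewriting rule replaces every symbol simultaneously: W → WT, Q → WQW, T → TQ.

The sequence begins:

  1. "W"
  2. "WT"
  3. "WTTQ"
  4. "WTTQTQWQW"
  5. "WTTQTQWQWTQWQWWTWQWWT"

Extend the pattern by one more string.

WTTQTQWQWTQWQWWTWQWWTTQWQWWTWQWWTWTTQWTWQWWTWTTQ

Replace each of the 21 characters of WTTQTQWQWTQWQWWTWQWWT in place — WT TQ TQ WQW TQ WQW WT WQW WT TQ WQW WT WQW WT WT TQ WT WQW WT WT TQ — and concatenate.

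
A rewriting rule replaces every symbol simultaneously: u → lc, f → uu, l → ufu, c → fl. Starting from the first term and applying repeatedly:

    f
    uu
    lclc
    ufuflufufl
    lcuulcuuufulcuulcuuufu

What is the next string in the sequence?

ufufllclcufufllclclcuulcufufllclcufufllclclcuulc

φ(lcuulcuuufulcuulcuuufu) expands symbol-by-symbol to ufu fl lc lc ufu fl lc lc lc uu lc ufu fl lc lc ufu fl lc lc lc uu lc; joining the 22 pieces gives the next term.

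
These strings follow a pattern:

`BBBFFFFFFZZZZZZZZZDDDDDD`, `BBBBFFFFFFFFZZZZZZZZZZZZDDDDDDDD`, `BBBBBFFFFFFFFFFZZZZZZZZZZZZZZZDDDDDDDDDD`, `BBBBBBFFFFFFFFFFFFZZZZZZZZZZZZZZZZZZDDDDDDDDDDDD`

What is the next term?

BBBBBBBFFFFFFFFFFFFFFZZZZZZZZZZZZZZZZZZZZZDDDDDDDDDDDDDD

Each string has the form B^{n} F^{2n} Z^{3n} D^{2n}, where the shown terms are n = 3, 4, 5, 6.
Setting n = 7 gives 7, 14, 21, 14 characters in each block.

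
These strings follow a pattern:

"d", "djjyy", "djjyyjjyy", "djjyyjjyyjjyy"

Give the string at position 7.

The strings grow by a fixed suffix jjyy each time.
From djjyyjjyyjjyy, 3 further steps: djjyyjjyyjjyy → djjyyjjyyjjyyjjyy → djjyyjjyyjjyyjjyyjjyy → (answer).

djjyyjjyyjjyyjjyyjjyyjjyy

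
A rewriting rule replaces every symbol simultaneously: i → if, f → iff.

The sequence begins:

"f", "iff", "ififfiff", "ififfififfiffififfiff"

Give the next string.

ififfififfiffififfififfiffififfiffififfififfiffififfiff

φ(ififfififfiffififfiff) expands symbol-by-symbol to if iff if iff iff if iff if iff iff if iff iff if iff if iff iff if iff iff; joining the 21 pieces gives the next term.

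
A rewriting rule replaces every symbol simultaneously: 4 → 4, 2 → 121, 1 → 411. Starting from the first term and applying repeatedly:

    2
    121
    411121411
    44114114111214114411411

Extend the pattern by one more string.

Applying the rule to each of the 23 symbols of 44114114111214114411411 gives the pieces 4 4 411 411 4 411 411 4 411 411 411 121 411 4 411 411 4 4 411 411 4 411 411, which concatenate to the answer.

44411411441141144114114111214114411411444114114411411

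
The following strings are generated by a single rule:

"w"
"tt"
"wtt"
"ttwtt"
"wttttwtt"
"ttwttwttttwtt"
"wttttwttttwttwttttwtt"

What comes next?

From term 3 onward, concatenate the second-to-last term with the last: w·tt = wtt, tt·wtt = ttwtt, …
Continuing: ttwttwttttwtt · wttttwttttwttwttttwtt gives term 8.

ttwttwttttwttwttttwttttwttwttttwtt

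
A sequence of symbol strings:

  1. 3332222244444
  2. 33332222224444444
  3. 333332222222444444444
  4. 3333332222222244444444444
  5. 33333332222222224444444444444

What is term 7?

3333333332222222222244444444444444444

Reading off run lengths: 3 runs 3, 4, 5, 6, 7; 2 runs 5, 6, 7, 8, 9; 4 runs 5, 7, 9, 11, 13 — each is linear in n, where the shown terms are n = 3, 4, 5, 6, 7.
For term 7, n = 9, so the run lengths are 9, 11, 17.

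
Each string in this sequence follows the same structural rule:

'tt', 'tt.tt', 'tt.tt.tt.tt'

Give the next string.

Every step duplicates the string with '.' between the halves.
Doubling tt.tt.tt.tt with '.' between the halves:

tt.tt.tt.tt.tt.tt.tt.tt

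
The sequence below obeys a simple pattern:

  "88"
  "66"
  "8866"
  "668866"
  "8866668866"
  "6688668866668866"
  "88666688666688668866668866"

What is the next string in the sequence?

668866886666886688666688666688668866668866

This is a Fibonacci-style word recurrence s(k) = s(k−2)·s(k−1): e.g. 88·66 = 8866.
The next term joins 6688668866668866 and 88666688666688668866668866.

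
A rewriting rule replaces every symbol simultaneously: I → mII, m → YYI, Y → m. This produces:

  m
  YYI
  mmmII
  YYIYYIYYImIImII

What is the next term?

Applying the rule to each of the 15 symbols of YYIYYIYYImIImII gives the pieces m m mII m m mII m m mII YYI mII mII YYI mII mII, which concatenate to the answer.

mmmIImmmIImmmIIYYImIImIIYYImIImII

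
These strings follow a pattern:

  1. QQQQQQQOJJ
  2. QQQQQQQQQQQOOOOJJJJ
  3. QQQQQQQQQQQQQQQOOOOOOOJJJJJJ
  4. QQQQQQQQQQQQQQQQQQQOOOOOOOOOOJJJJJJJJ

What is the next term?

QQQQQQQQQQQQQQQQQQQQQQQOOOOOOOOOOOOOJJJJJJJJJJ

The n-th term is 4n+3 Q's then 3n-2 O's then 2n J's (n = 1, 2, …).
For the next term, n = 5, so the run lengths are 23, 13, 10.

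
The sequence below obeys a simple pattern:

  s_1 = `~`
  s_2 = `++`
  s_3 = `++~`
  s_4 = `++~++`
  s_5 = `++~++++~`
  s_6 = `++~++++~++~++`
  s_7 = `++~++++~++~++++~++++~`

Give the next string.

++~++++~++~++++~++++~++~++++~++~++

This is a Fibonacci-style word recurrence s(k) = s(k−1)·s(k−2): e.g. ++·~ = ++~.
The next term joins ++~++++~++~++++~++++~ and ++~++++~++~++.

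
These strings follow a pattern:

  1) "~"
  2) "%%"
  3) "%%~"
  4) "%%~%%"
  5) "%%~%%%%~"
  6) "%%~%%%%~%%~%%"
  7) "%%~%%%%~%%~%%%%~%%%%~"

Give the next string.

%%~%%%%~%%~%%%%~%%%%~%%~%%%%~%%~%%

This is a Fibonacci-style word recurrence s(k) = s(k−1)·s(k−2): e.g. %%·~ = %%~.
The next term joins %%~%%%%~%%~%%%%~%%%%~ and %%~%%%%~%%~%%.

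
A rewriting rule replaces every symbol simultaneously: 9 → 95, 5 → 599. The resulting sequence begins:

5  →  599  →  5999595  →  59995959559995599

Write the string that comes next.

59995959559995599955995999595955995999595

Applying the rule to each of the 17 symbols of 59995959559995599 gives the pieces 599 95 95 95 599 95 599 95 599 599 95 95 95 599 599 95 95, which concatenate to the answer.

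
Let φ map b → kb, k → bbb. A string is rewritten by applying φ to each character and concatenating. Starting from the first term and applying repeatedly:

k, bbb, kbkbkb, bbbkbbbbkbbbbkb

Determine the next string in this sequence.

Rewriting the 15 symbols of bbbkbbbbkbbbbkb one by one yields kb kb kb bbb kb kb kb kb bbb kb kb kb kb bbb kb; concatenated:

kbkbkbbbbkbkbkbkbbbbkbkbkbkbbbbkb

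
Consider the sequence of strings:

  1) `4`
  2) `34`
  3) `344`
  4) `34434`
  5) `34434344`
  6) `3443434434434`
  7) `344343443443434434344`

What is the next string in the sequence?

3443434434434344343443443434434434

Each term (from the third on) is the previous term followed by the one before it: term 3 = 34·4 = 344.
So term 8 is 344343443443434434344·3443434434434.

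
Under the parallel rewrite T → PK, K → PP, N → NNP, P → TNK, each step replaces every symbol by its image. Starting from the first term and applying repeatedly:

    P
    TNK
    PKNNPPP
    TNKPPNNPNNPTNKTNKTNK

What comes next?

Rewriting the 20 symbols of TNKPPNNPNNPTNKTNKTNK one by one yields PK NNP PP TNK TNK NNP NNP TNK NNP NNP TNK PK NNP PP PK NNP PP PK NNP PP; concatenated:

PKNNPPPTNKTNKNNPNNPTNKNNPNNPTNKPKNNPPPPKNNPPPPKNNPPP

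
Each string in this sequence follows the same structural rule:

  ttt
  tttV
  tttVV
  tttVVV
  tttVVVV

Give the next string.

tttVVVVV

The strings grow by a fixed suffix V each time.
So the next term is tttVVVV·V.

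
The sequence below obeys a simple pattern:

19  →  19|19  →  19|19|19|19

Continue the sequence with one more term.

19|19|19|19|19|19|19|19

s(k+1) = s(k)·|·s(k) — each term doubles the last with '|' between the halves.
So the next term is two copies of 19|19|19|19 with '|' between the halves.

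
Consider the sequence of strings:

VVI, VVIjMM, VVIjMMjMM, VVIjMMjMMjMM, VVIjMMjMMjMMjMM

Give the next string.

Each term is the previous one with jMM appended.
One more step from VVIjMMjMMjMMjMM gives the answer.

VVIjMMjMMjMMjMMjMM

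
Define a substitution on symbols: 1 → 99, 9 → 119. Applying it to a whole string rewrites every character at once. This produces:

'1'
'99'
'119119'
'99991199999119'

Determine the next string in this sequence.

Applying the rule to each of the 14 symbols of 99991199999119 gives the pieces 119 119 119 119 99 99 119 119 119 119 119 99 99 119, which concatenate to the answer.

11911911911999991191191191191199999119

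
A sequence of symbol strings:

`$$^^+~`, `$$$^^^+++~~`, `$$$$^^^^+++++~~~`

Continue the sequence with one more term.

Each string has the form $^{n+1} ^^{n+1} +^{2n-1} ~^{n} (n = 1, 2, …).
At n = 4 the blocks have lengths 5, 5, 7, 4.

$$$$$^^^^^+++++++~~~~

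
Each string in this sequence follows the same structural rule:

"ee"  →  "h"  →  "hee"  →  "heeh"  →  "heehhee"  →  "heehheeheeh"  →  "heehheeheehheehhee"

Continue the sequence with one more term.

heehheeheehheehheeheehheeheeh

From term 3 onward, concatenate the last term with the second-to-last: h·ee = hee, hee·h = heeh, …
The next term joins heehheeheehheehhee and heehheeheeh.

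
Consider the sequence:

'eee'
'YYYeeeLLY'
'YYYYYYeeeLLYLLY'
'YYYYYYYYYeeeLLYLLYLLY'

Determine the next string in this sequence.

s(k+1) = YYY·s(k)·LLY, so each term gains YYY as a prefix and LLY as a suffix.
So the next term is YYY·YYYYYYYYYeeeLLYLLYLLY·LLY.

YYYYYYYYYYYYeeeLLYLLYLLYLLY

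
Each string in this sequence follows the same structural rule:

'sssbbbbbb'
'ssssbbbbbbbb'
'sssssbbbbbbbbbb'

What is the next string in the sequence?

Each string has the form s^{n} b^{2n}, where the shown terms are n = 3, 4, 5.
For the next term, n = 6, so the run lengths are 6, 12.

ssssssbbbbbbbbbbbb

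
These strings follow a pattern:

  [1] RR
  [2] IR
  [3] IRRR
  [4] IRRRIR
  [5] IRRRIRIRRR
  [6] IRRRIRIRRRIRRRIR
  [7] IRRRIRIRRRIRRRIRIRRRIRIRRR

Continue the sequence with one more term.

Each term (from the third on) is the previous term followed by the one before it: term 3 = IR·RR = IRRR.
Continuing: IRRRIRIRRRIRRRIRIRRRIRIRRR · IRRRIRIRRRIRRRIR gives term 8.

IRRRIRIRRRIRRRIRIRRRIRIRRRIRRRIRIRRRIRRRIR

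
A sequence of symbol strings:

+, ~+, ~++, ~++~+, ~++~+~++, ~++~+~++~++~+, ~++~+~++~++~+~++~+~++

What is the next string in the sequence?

~++~+~++~++~+~++~+~++~++~+~++~++~+

From term 3 onward, concatenate the last term with the second-to-last: ~+·+ = ~++, ~++·~+ = ~++~+, …
So term 8 is ~++~+~++~++~+~++~+~++·~++~+~++~++~+.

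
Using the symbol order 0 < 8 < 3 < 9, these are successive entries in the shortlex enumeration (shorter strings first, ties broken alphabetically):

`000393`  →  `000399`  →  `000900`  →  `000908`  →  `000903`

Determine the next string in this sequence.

Find the rightmost character of 000903 below 9, bump it to the next letter, and reset everything to its right to 0.

000909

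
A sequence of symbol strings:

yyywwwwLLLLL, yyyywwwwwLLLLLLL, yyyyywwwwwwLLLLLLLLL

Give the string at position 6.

The n-th term is n y's then n+1 w's then 2n-1 L's, where the shown terms are n = 3, 4, 5.
At n = 8 the blocks have lengths 8, 9, 15.

yyyyyyyywwwwwwwwwLLLLLLLLLLLLLLL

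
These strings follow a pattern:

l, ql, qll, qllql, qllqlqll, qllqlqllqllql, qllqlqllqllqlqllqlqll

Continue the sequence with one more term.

Each term (from the third on) is the previous term followed by the one before it: term 3 = ql·l = qll.
So term 8 is qllqlqllqllqlqllqlqll·qllqlqllqllql.

qllqlqllqllqlqllqlqllqllqlqllqllql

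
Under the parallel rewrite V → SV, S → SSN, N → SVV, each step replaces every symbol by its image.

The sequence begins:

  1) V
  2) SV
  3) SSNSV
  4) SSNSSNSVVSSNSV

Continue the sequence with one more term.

SSNSSNSVVSSNSSNSVVSSNSVSVSSNSSNSVVSSNSV

φ(SSNSSNSVVSSNSV) expands symbol-by-symbol to SSN SSN SVV SSN SSN SVV SSN SV SV SSN SSN SVV SSN SV; joining the 14 pieces gives the next term.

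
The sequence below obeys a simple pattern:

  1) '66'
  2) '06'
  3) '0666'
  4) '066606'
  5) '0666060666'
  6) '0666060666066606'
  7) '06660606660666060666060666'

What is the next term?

From term 3 onward, concatenate the last term with the second-to-last: 06·66 = 0666, 0666·06 = 066606, …
So term 8 is 06660606660666060666060666·0666060666066606.

066606066606660606660606660666060666066606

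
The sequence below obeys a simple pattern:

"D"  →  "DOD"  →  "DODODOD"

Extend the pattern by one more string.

Every step duplicates the string with 'O' between the halves.
So the next term is two copies of DODODOD with 'O' between the halves.

DODODODODODODOD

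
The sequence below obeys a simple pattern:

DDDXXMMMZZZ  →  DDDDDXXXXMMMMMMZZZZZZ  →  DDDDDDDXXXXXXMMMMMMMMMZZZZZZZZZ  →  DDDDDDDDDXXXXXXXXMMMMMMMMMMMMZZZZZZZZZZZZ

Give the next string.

DDDDDDDDDDDXXXXXXXXXXMMMMMMMMMMMMMMMZZZZZZZZZZZZZZZ

The n-th term is 2n+1 D's then 2n X's then 3n M's then 3n Z's (n = 1, 2, …).
Setting n = 5 gives 11, 10, 15, 15 characters in each block.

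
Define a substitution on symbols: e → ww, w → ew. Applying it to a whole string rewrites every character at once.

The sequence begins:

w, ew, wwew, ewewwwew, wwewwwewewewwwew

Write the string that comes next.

Applying the rule to each of the 16 symbols of wwewwwewewewwwew gives the pieces ew ew ww ew ew ew ww ew ww ew ww ew ew ew ww ew, which concatenate to the answer.

ewewwwewewewwwewwwewwwewewewwwew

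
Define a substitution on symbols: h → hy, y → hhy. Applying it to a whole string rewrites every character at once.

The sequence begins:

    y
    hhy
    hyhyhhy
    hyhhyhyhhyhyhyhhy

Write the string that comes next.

hyhhyhyhyhhyhyhhyhyhyhhyhyhhyhyhhyhyhyhhy

φ(hyhhyhyhhyhyhyhhy) expands symbol-by-symbol to hy hhy hy hy hhy hy hhy hy hy hhy hy hhy hy hhy hy hy hhy; joining the 17 pieces gives the next term.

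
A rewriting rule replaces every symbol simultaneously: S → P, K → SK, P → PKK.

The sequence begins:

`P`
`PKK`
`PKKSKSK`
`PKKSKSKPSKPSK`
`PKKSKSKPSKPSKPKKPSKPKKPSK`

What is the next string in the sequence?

Rewriting the 25 symbols of PKKSKSKPSKPSKPKKPSKPKKPSK one by one yields PKK SK SK P SK P SK PKK P SK PKK P SK PKK SK SK PKK P SK PKK SK SK PKK P SK; concatenated:

PKKSKSKPSKPSKPKKPSKPKKPSKPKKSKSKPKKPSKPKKSKSKPKKPSK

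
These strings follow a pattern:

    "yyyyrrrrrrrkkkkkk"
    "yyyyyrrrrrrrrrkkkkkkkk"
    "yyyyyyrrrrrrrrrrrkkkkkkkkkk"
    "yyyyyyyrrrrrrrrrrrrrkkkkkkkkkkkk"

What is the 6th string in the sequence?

yyyyyyyyyrrrrrrrrrrrrrrrrrkkkkkkkkkkkkkkkk

The n-th term is n+1 y's then 2n+1 r's then 2n k's, where the shown terms are n = 3, 4, 5, 6.
Setting n = 8 gives 9, 17, 16 characters in each block.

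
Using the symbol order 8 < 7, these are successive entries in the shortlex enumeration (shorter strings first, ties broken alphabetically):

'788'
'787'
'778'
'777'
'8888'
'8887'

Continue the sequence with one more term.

8878

Treat 8887 as a base-2 numeral over the given alphabet and add one, carrying through any trailing 7's.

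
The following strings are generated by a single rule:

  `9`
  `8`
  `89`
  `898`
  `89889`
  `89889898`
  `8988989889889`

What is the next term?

898898988988989889898

From term 3 onward, concatenate the last term with the second-to-last: 8·9 = 89, 89·8 = 898, …
Continuing: 8988989889889 · 89889898 gives term 8.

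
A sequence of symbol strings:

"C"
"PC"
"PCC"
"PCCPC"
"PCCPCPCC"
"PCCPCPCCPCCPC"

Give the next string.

PCCPCPCCPCCPCPCCPCPCC

This is a Fibonacci-style word recurrence s(k) = s(k−1)·s(k−2): e.g. PC·C = PCC.
So term 7 is PCCPCPCCPCCPC·PCCPCPCC.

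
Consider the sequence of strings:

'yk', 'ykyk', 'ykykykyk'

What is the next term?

Every step duplicates the string.
One more doubling of ykykykyk gives the answer.

ykykykykykykykyk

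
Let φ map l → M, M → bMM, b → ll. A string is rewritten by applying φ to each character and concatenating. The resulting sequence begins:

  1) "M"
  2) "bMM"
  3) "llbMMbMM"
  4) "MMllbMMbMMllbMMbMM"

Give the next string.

Replace each of the 18 characters of MMllbMMbMMllbMMbMM in place — bMM bMM M M ll bMM bMM ll bMM bMM M M ll bMM bMM ll bMM bMM — and concatenate.

bMMbMMMMllbMMbMMllbMMbMMMMllbMMbMMllbMMbMM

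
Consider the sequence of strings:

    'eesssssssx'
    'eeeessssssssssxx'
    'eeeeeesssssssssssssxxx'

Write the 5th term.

Term n consists of 2n-2 e's, followed by 3n+1 s's, followed by n-1 x's, where the shown terms are n = 2, 3, 4.
At n = 6 the blocks have lengths 10, 19, 5.

eeeeeeeeeesssssssssssssssssssxxxxx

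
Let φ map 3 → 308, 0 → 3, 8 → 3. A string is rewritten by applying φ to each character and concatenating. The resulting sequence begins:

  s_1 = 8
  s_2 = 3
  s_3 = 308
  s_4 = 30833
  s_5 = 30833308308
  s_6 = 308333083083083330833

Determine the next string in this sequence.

Rewriting the 21 symbols of 308333083083083330833 one by one yields 308 3 3 308 308 308 3 3 308 3 3 308 3 3 308 308 308 3 3 308 308; concatenated:

3083330830830833308333083330830830833308308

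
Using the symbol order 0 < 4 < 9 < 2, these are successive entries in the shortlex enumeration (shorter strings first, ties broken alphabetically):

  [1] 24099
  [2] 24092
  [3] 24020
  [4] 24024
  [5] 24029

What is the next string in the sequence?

24022

Find the rightmost character of 24029 below 2, bump it to the next letter, and reset everything to its right to 0.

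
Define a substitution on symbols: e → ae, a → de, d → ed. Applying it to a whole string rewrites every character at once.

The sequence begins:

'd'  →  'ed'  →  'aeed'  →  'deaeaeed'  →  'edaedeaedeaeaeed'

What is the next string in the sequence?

Rewriting the 16 symbols of edaedeaedeaeaeed one by one yields ae ed de ae ed ae de ae ed ae de ae de ae ae ed; concatenated:

aeeddeaeedaedeaeedaedeaedeaeaeed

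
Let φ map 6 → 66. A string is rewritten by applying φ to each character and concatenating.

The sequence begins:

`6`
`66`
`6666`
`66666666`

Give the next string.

Expanding 66666666: 6→66, 6→66, 6→66, 6→66, 6→66, 6→66, 6→66, 6→66. Concatenated: 66 66 66 66 66 66 66 66.

6666666666666666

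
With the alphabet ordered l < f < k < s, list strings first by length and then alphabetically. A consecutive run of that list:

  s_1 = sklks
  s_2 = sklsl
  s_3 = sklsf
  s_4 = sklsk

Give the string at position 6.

skfll

Stepping forward 2 times from sklsk: sklsk → sklss, then the target.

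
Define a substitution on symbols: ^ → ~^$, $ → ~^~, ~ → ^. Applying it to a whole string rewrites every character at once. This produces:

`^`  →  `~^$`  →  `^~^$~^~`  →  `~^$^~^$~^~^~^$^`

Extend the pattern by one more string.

Rewriting the 15 symbols of ~^$^~^$~^~^~^$^ one by one yields ^ ~^$ ~^~ ~^$ ^ ~^$ ~^~ ^ ~^$ ^ ~^$ ^ ~^$ ~^~ ~^$; concatenated:

^~^$~^~~^$^~^$~^~^~^$^~^$^~^$~^~~^$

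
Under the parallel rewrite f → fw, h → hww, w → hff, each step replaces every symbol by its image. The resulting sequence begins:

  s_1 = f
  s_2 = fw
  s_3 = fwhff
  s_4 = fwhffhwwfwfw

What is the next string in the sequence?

Apply φ to fwhffhwwfwfw symbol by symbol: f→fw, w→hff, h→hww, f→fw, f→fw, h→hww, w→hff, w→hff, f→fw, w→hff, f→fw, w→hff; joined: fw hff hww fw fw hww hff hff fw hff fw hff.

fwhffhwwfwfwhwwhffhfffwhfffwhff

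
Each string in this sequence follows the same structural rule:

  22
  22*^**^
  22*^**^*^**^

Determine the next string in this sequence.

Each term is the previous one with *^**^ appended.
Applying this once more to 22*^**^*^**^:

22*^**^*^**^*^**^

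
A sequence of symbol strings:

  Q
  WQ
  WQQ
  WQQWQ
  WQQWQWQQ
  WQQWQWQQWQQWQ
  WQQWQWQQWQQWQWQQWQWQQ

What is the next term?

From term 3 onward, concatenate the last term with the second-to-last: WQ·Q = WQQ, WQQ·WQ = WQQWQ, …
So term 8 is WQQWQWQQWQQWQWQQWQWQQ·WQQWQWQQWQQWQ.

WQQWQWQQWQQWQWQQWQWQQWQQWQWQQWQQWQ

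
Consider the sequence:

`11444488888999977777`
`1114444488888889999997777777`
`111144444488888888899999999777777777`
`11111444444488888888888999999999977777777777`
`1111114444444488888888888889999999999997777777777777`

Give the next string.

111111144444444488888888888888899999999999999777777777777777

Each string has the form 1^{n} 4^{n+2} 8^{2n+1} 9^{2n} 7^{2n+1}, where the shown terms are n = 2, 3, 4, 5, 6.
Setting n = 7 gives 7, 9, 15, 14, 15 characters in each block.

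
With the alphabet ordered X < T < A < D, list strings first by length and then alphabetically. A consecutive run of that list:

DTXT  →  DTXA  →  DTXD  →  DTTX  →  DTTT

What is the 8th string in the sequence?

Advancing 3 positions from DTTT through DTTT → DTTA → DTTD reaches term 8.

DTAX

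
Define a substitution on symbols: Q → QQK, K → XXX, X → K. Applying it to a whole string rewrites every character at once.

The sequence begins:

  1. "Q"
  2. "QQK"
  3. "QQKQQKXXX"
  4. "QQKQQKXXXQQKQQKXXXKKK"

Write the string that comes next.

Rewriting the 21 symbols of QQKQQKXXXQQKQQKXXXKKK one by one yields QQK QQK XXX QQK QQK XXX K K K QQK QQK XXX QQK QQK XXX K K K XXX XXX XXX; concatenated:

QQKQQKXXXQQKQQKXXXKKKQQKQQKXXXQQKQQKXXXKKKXXXXXXXXX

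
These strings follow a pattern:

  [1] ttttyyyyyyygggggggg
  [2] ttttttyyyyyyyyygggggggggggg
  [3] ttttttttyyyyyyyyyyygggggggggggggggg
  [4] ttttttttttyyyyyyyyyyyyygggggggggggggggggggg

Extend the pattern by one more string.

ttttttttttttyyyyyyyyyyyyyyygggggggggggggggggggggggg

Term n consists of 2n t's, followed by 2n+3 y's, followed by 4n g's, where the shown terms are n = 2, 3, 4, 5.
For the next term, n = 6, so the run lengths are 12, 15, 24.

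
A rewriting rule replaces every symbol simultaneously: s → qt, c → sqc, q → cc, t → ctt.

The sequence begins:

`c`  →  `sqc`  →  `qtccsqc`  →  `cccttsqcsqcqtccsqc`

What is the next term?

Applying the rule to each of the 18 symbols of cccttsqcsqcqtccsqc gives the pieces sqc sqc sqc ctt ctt qt cc sqc qt cc sqc cc ctt sqc sqc qt cc sqc, which concatenate to the answer.

sqcsqcsqccttcttqtccsqcqtccsqccccttsqcsqcqtccsqc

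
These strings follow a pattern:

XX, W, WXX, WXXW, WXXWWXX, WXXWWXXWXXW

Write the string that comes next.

WXXWWXXWXXWWXXWWXX

From term 3 onward, concatenate the last term with the second-to-last: W·XX = WXX, WXX·W = WXXW, …
Continuing: WXXWWXXWXXW · WXXWWXX gives term 7.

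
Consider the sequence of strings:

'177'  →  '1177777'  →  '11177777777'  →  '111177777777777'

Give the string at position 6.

The n-th term is n 1's then 3n-1 7's (n = 1, 2, …).
For term 6, n = 6, so the run lengths are 6, 17.

11111177777777777777777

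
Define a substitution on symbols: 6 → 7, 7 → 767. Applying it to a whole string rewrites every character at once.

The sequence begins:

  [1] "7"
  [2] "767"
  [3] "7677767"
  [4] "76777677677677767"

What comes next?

76777677677677767767776776777677677677767

Applying the rule to each of the 17 symbols of 76777677677677767 gives the pieces 767 7 767 767 767 7 767 767 7 767 767 7 767 767 767 7 767, which concatenate to the answer.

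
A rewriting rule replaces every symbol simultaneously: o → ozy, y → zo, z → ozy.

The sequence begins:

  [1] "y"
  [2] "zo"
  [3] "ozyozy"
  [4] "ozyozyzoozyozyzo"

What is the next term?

Rewriting the 16 symbols of ozyozyzoozyozyzo one by one yields ozy ozy zo ozy ozy zo ozy ozy ozy ozy zo ozy ozy zo ozy ozy; concatenated:

ozyozyzoozyozyzoozyozyozyozyzoozyozyzoozyozy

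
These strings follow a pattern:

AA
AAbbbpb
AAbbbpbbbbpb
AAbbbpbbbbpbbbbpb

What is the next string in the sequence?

Every step adds bbbpb to the end: s(k+1) = s(k)·bbbpb.
Applying this once more to AAbbbpbbbbpbbbbpb:

AAbbbpbbbbpbbbbpbbbbpb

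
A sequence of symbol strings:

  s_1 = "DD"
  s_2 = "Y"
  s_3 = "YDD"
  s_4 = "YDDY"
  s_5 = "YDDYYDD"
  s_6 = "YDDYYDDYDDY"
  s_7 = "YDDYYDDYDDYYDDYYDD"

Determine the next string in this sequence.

This is a Fibonacci-style word recurrence s(k) = s(k−1)·s(k−2): e.g. Y·DD = YDD.
The next term joins YDDYYDDYDDYYDDYYDD and YDDYYDDYDDY.

YDDYYDDYDDYYDDYYDDYDDYYDDYDDY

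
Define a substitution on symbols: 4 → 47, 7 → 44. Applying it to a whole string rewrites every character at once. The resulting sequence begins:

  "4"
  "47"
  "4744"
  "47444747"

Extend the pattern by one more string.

Rewriting each symbol of 47444747: 4→47, 7→44, 4→47, 4→47, 4→47, 7→44, 4→47, 7→44, which concatenates to 47 44 47 47 47 44 47 44.

4744474747444744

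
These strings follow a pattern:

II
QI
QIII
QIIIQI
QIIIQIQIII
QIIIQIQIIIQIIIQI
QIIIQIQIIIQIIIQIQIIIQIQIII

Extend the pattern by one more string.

QIIIQIQIIIQIIIQIQIIIQIQIIIQIIIQIQIIIQIIIQI

Each term (from the third on) is the previous term followed by the one before it: term 3 = QI·II = QIII.
The next term joins QIIIQIQIIIQIIIQIQIIIQIQIII and QIIIQIQIIIQIIIQI.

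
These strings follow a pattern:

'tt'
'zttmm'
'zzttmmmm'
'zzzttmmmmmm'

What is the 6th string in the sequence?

zzzzzttmmmmmmmmmm

s(k+1) = z·s(k)·mm, so each term gains z as a prefix and mm as a suffix.
From zzzttmmmmmm, 2 further steps: zzzttmmmmmm → zzzzttmmmmmmmm → (answer).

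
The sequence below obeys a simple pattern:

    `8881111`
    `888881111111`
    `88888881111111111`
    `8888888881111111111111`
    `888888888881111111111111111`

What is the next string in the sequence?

Term n consists of 2n+1 8's, followed by 3n+1 1's (n = 1, 2, …).
Setting n = 6 gives 13, 19 characters in each block.

88888888888881111111111111111111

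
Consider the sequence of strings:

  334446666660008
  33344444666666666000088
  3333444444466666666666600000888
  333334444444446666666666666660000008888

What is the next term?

33333344444444444666666666666666666000000088888

Term n consists of n+1 3's, followed by 2n+1 4's, followed by 3n+3 6's, followed by n+2 0's, followed by n 8's (n = 1, 2, …).
For the next term, n = 5, so the run lengths are 6, 11, 18, 7, 5.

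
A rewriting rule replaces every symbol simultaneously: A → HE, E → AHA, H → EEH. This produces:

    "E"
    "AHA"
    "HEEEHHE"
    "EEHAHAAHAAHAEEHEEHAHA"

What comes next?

Rewriting the 21 symbols of EEHAHAAHAAHAEEHEEHAHA one by one yields AHA AHA EEH HE EEH HE HE EEH HE HE EEH HE AHA AHA EEH AHA AHA EEH HE EEH HE; concatenated:

AHAAHAEEHHEEEHHEHEEEHHEHEEEHHEAHAAHAEEHAHAAHAEEHHEEEHHE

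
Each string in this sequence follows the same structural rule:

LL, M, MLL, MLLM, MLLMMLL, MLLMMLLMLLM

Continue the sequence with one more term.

This is a Fibonacci-style word recurrence s(k) = s(k−1)·s(k−2): e.g. M·LL = MLL.
So term 7 is MLLMMLLMLLM·MLLMMLL.

MLLMMLLMLLMMLLMMLL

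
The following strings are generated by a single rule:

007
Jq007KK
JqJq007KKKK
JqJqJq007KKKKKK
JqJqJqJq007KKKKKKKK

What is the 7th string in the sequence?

s(k+1) = Jq·s(k)·KK, so each term gains Jq as a prefix and KK as a suffix.
From JqJqJqJq007KKKKKKKK, 2 further steps: JqJqJqJq007KKKKKKKK → JqJqJqJqJq007KKKKKKKKKK → (answer).

JqJqJqJqJqJq007KKKKKKKKKKKK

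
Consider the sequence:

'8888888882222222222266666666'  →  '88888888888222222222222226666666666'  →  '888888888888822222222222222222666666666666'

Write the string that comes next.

Reading off run lengths: 8 runs 9, 11, 13; 2 runs 11, 14, 17; 6 runs 8, 10, 12 — each is linear in n, where the shown terms are n = 3, 4, 5.
Setting n = 6 gives 15, 20, 14 characters in each block.

8888888888888882222222222222222222266666666666666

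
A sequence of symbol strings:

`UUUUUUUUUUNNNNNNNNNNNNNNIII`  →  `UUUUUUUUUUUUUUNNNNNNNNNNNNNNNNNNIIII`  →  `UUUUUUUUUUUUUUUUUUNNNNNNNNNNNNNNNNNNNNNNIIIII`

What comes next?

UUUUUUUUUUUUUUUUUUUUUUNNNNNNNNNNNNNNNNNNNNNNNNNNIIIIII

Reading off run lengths: U runs 10, 14, 18; N runs 14, 18, 22; I runs 3, 4, 5 — each is linear in n, where the shown terms are n = 3, 4, 5.
For the next term, n = 6, so the run lengths are 22, 26, 6.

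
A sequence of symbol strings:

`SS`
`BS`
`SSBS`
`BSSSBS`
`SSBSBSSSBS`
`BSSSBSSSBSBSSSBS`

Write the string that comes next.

From term 3 onward, concatenate the second-to-last term with the last: SS·BS = SSBS, BS·SSBS = BSSSBS, …
The next term joins SSBSBSSSBS and BSSSBSSSBSBSSSBS.

SSBSBSSSBSBSSSBSSSBSBSSSBS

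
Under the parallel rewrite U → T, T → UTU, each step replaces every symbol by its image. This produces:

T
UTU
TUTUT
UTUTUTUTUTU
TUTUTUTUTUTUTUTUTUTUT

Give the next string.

Replace each of the 21 characters of TUTUTUTUTUTUTUTUTUTUT in place — UTU T UTU T UTU T UTU T UTU T UTU T UTU T UTU T UTU T UTU T UTU — and concatenate.

UTUTUTUTUTUTUTUTUTUTUTUTUTUTUTUTUTUTUTUTUTU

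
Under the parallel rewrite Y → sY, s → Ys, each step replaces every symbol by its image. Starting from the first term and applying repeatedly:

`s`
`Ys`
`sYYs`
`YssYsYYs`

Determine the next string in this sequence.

Expanding YssYsYYs: Y→sY, s→Ys, s→Ys, Y→sY, s→Ys, Y→sY, Y→sY, s→Ys. Concatenated: sY Ys Ys sY Ys sY sY Ys.

sYYsYssYYssYsYYs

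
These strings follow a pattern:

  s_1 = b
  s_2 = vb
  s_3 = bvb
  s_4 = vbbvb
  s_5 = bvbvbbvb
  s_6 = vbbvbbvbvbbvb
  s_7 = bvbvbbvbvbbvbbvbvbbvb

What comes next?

From term 3 onward, concatenate the second-to-last term with the last: b·vb = bvb, vb·bvb = vbbvb, …
The next term joins vbbvbbvbvbbvb and bvbvbbvbvbbvbbvbvbbvb.

vbbvbbvbvbbvbbvbvbbvbvbbvbbvbvbbvb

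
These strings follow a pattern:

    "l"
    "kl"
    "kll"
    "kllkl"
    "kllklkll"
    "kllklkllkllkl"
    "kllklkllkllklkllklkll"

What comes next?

Each term (from the third on) is the previous term followed by the one before it: term 3 = kl·l = kll.
So term 8 is kllklkllkllklkllklkll·kllklkllkllkl.

kllklkllkllklkllklkllkllklkllkllkl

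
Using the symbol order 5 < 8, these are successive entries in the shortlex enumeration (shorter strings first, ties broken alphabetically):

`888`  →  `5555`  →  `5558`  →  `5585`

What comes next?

5588

The successor of 5585 increments the rightmost position that isn't already 8 and resets every position after it to 5.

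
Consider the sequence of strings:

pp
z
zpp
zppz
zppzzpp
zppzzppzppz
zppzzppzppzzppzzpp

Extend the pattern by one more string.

Each term (from the third on) is the previous term followed by the one before it: term 3 = z·pp = zpp.
So term 8 is zppzzppzppzzppzzpp·zppzzppzppz.

zppzzppzppzzppzzppzppzzppzppz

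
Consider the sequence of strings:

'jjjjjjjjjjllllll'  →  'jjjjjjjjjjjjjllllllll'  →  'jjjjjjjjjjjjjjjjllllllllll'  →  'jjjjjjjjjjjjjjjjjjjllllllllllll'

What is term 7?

Reading off run lengths: j runs 10, 13, 16, 19; l runs 6, 8, 10, 12 — each is linear in n, where the shown terms are n = 3, 4, 5, 6.
Setting n = 9 gives 28, 18 characters in each block.

jjjjjjjjjjjjjjjjjjjjjjjjjjjjllllllllllllllllll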